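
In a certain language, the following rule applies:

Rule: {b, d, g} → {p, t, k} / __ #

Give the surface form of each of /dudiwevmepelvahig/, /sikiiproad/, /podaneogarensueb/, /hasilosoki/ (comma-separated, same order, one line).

dudiwevmepelvahik, sikiiproat, podaneogarensuep, hasilosoki

/dudiwevmepelvahig/: /g/ is a voiced stop in word-final position, so it devoices to [k]. → [dudiwevmepelvahik].
/sikiiproad/: /d/ is a voiced stop in word-final position, so it devoices to [t]. → [sikiiproat].
/podaneogarensueb/: /b/ is a voiced stop in word-final position, so it devoices to [p]. → [podaneogarensuep].
/hasilosoki/: the rule's environment is not met; surfaces unchanged as [hasilosoki].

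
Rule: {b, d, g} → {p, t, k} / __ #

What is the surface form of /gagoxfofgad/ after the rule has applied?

gagoxfofgat

/d/ is a voiced stop in word-final position, so it devoices to [t].
The other instances of /g/ do not occur in the required environment and remain unchanged.
Surface form: [gagoxfofgat].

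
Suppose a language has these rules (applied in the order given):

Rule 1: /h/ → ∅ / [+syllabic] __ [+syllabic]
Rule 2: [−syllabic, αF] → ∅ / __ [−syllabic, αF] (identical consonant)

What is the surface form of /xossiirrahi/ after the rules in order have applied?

xosiirai

Rule 1 (intervocalic h-deletion): /h/ occurs between vowels /a/ and /i/, so it deletes. /xossiirrahi/ → xossiirrai.
Rule 2 (degemination): /ss/ is a geminate; the first /s/ deletes. /rr/ is a geminate; the first /r/ deletes. /xossiirrai/ → xosiirai.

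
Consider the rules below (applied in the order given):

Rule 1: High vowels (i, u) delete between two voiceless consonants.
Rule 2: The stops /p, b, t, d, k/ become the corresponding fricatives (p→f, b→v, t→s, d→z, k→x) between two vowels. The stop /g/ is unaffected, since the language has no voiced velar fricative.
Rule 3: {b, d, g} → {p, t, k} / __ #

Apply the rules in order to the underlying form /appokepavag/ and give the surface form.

Rule 1 (high vowel syncope): no segment meets the environment; /appokepavag/ is unchanged.
Rule 2 (intervocalic spirantization): /k/ is a stop between vowels /o/ and /e/, so it spirantizes to the fricative [x]. /p/ is a stop between vowels /e/ and /a/, so it spirantizes to the fricative [f]. /appokepavag/ → appoxefavag.
Rule 3 (final devoicing): /g/ is a voiced stop in word-final position, so it devoices to [k]. /appoxefavag/ → appoxefavak.

appoxefavak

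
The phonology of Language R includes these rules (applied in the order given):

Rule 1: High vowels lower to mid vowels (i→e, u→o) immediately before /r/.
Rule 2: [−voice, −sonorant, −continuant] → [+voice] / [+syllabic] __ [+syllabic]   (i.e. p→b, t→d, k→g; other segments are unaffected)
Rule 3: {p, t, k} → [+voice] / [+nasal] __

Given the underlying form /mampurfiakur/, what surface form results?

Rule 1 (pre-rhotic lowering): /u/ is a high vowel immediately before /r/, so it lowers to [o]. /u/ is a high vowel immediately before /r/, so it lowers to [o]. /mampurfiakur/ → mamporfiakor.
Rule 2 (intervocalic voicing): /k/ is a voiceless stop between vowels /a/ and /o/, so it voices to [g]. /mamporfiakor/ → mamporfiagor.
Rule 3 (post-nasal voicing): /p/ is a voiceless stop immediately after the nasal /m/, so it voices to [b]. /mamporfiagor/ → mamborfiagor.

mamborfiagor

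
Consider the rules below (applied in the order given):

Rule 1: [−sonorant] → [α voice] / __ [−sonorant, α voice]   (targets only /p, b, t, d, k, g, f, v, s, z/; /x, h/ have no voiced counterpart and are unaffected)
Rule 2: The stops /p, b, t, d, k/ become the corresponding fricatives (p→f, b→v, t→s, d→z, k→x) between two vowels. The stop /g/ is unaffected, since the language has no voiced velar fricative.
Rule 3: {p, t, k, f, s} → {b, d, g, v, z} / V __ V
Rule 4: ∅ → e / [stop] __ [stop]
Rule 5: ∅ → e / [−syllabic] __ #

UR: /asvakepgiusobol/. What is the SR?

azvaxebegiuzovole

Rule 1 (regressive voicing assimilation): /s/ precedes the voiced obstruent /v/, so it voices to [z] by assimilation. /p/ precedes the voiced obstruent /g/, so it voices to [b] by assimilation. /asvakepgiusobol/ → azvakebgiusobol.
Rule 2 (intervocalic spirantization): /k/ is a stop between vowels /a/ and /e/, so it spirantizes to the fricative [x]. /b/ is a stop between vowels /o/ and /o/, so it spirantizes to the fricative [v]. /azvakebgiusobol/ → azvaxebgiusovol.
Rule 3 (intervocalic voicing): /s/ is a voiceless obstruent between vowels /u/ and /o/, so it voices to [z]. /azvaxebgiusovol/ → azvaxebgiuzovol.
Rule 4 (stop-cluster e-epenthesis): /b/ and /g/ form a stop–stop cluster, so [e] is inserted between them. /azvaxebgiuzovol/ → azvaxebegiuzovol.
Rule 5 (final e-epenthesis): the form ends in the consonant /l/, so [e] is inserted word-finally. /azvaxebegiuzovol/ → azvaxebegiuzovole.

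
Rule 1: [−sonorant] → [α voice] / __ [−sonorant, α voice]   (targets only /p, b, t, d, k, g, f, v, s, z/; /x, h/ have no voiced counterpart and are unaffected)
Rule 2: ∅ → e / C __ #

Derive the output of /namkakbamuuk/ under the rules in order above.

Rule 1 (regressive voicing assimilation): /k/ precedes the voiced obstruent /b/, so it voices to [g] by assimilation. /namkakbamuuk/ → namkagbamuuk.
Rule 2 (final e-epenthesis): the form ends in the consonant /k/, so [e] is inserted word-finally. /namkagbamuuk/ → namkagbamuuke.

namkagbamuuke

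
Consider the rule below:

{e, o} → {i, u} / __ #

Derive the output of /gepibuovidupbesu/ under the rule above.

gepibuovidupbesu

No segment of /gepibuovidupbesu/ meets the structural description of the rule, so the form surfaces unchanged.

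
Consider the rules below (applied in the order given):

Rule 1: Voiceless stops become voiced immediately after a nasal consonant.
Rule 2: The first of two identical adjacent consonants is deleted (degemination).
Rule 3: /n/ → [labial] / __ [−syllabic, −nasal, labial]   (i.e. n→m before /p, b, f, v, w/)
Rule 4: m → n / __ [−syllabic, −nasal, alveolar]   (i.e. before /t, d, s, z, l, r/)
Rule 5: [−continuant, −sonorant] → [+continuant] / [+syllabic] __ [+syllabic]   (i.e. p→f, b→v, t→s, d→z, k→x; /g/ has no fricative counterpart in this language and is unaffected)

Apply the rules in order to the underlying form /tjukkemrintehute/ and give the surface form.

tjuxenrindehuse

Rule 1 (post-nasal voicing): /t/ is a voiceless stop immediately after the nasal /n/, so it voices to [d]. /tjukkemrintehute/ → tjukkemrindehute.
Rule 2 (degemination): /kk/ is a geminate; the first /k/ deletes. /tjukkemrindehute/ → tjukemrindehute.
Rule 3 (nasal place assimilation): no segment meets the environment; /tjukemrindehute/ is unchanged.
Rule 4 (nasal place assimilation): /m/ precedes the alveolar consonant /r/, so it assimilates in place to [n]. /tjukemrindehute/ → tjukenrindehute.
Rule 5 (intervocalic spirantization): /k/ is a stop between vowels /u/ and /e/, so it spirantizes to the fricative [x]. /t/ is a stop between vowels /u/ and /e/, so it spirantizes to the fricative [s]. /tjukenrindehute/ → tjuxenrindehuse.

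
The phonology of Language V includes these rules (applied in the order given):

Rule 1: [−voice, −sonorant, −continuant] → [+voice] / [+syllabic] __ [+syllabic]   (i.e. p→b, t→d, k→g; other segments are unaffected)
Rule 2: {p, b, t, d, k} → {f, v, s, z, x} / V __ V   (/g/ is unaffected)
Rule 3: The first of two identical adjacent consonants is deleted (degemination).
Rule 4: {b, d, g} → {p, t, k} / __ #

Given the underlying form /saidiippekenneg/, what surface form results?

Rule 1 (intervocalic voicing): /k/ is a voiceless stop between vowels /e/ and /e/, so it voices to [g]. /saidiippekenneg/ → saidiippegenneg.
Rule 2 (intervocalic spirantization): /d/ is a stop between vowels /i/ and /i/, so it spirantizes to the fricative [z]. /saidiippegenneg/ → saiziippegenneg.
Rule 3 (degemination): /pp/ is a geminate; the first /p/ deletes. /nn/ is a geminate; the first /n/ deletes. /saiziippegenneg/ → saiziipegeneg.
Rule 4 (final devoicing): /g/ is a voiced stop in word-final position, so it devoices to [k]. /saiziipegeneg/ → saiziipegenek.

saiziipegenek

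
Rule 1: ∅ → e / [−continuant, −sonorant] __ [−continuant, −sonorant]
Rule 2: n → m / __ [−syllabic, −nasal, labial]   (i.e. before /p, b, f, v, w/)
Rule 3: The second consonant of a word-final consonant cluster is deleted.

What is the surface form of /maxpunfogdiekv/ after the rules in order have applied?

maxpumfogediek

Rule 1 (stop-cluster e-epenthesis): /g/ and /d/ form a stop–stop cluster, so [e] is inserted between them. /maxpunfogdiekv/ → maxpunfogediekv.
Rule 2 (nasal place assimilation): /n/ precedes the labial consonant /f/, so it assimilates in place to [m]. /maxpunfogediekv/ → maxpumfogediekv.
Rule 3 (final cluster simplification): /v/ is the second consonant of a word-final cluster /kv/, so it deletes. /maxpumfogediekv/ → maxpumfogediek.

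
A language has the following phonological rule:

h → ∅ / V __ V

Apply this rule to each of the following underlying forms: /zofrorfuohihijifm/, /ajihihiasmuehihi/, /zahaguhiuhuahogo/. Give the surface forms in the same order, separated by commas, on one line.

zofrorfuoiijifm, ajiiiasmueii, zaaguiuuaogo

/zofrorfuohihijifm/: /h/ occurs between vowels /o/ and /i/, so it deletes. /h/ occurs between vowels /i/ and /i/, so it deletes. → [zofrorfuoiijifm].
/ajihihiasmuehihi/: /h/ occurs between vowels /i/ and /i/, so it deletes. /h/ occurs between vowels /i/ and /i/, so it deletes. /h/ occurs between vowels /e/ and /i/, so it deletes. /h/ occurs between vowels /i/ and /i/, so it deletes. → [ajiiiasmueii].
/zahaguhiuhuahogo/: /h/ occurs between vowels /a/ and /a/, so it deletes. /h/ occurs between vowels /u/ and /i/, so it deletes. /h/ occurs between vowels /u/ and /u/, so it deletes. /h/ occurs between vowels /a/ and /o/, so it deletes. → [zaaguiuuaogo].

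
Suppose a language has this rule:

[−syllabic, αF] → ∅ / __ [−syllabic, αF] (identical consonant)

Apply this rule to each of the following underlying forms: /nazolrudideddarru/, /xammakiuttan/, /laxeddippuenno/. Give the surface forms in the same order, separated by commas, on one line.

nazolrudidedaru, xamakiutan, laxedipueno

/nazolrudideddarru/: /dd/ is a geminate; the first /d/ deletes. /rr/ is a geminate; the first /r/ deletes. → [nazolrudidedaru].
/xammakiuttan/: /mm/ is a geminate; the first /m/ deletes. /tt/ is a geminate; the first /t/ deletes. → [xamakiutan].
/laxeddippuenno/: /dd/ is a geminate; the first /d/ deletes. /pp/ is a geminate; the first /p/ deletes. /nn/ is a geminate; the first /n/ deletes. → [laxedipueno].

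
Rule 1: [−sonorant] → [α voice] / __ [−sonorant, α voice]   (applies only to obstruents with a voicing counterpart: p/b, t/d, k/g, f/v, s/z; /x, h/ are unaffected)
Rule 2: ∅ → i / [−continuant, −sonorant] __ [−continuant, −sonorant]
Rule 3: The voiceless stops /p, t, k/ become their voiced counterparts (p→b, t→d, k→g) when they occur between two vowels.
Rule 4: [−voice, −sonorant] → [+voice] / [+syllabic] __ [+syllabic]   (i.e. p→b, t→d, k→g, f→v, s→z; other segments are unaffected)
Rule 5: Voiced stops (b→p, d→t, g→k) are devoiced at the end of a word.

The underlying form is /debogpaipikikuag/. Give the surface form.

Rule 1 (regressive voicing assimilation): /g/ precedes the voiceless obstruent /p/, so it devoices to [k] by assimilation. /debogpaipikikuag/ → debokpaipikikuag.
Rule 2 (stop-cluster i-epenthesis): /k/ and /p/ form a stop–stop cluster, so [i] is inserted between them. /debokpaipikikuag/ → debokipaipikikuag.
Rule 3 (intervocalic voicing): /k/ is a voiceless stop between vowels /o/ and /i/, so it voices to [g]. /p/ is a voiceless stop between vowels /i/ and /a/, so it voices to [b]. /p/ is a voiceless stop between vowels /i/ and /i/, so it voices to [b]. /k/ is a voiceless stop between vowels /i/ and /i/, so it voices to [g]. /k/ is a voiceless stop between vowels /i/ and /u/, so it voices to [g]. /debokipaipikikuag/ → debogibaibigiguag.
Rule 4 (intervocalic voicing): no segment meets the environment; /debogibaibigiguag/ is unchanged.
Rule 5 (final devoicing): /g/ is a voiced stop in word-final position, so it devoices to [k]. /debogibaibigiguag/ → debogibaibigiguak.

debogibaibigiguak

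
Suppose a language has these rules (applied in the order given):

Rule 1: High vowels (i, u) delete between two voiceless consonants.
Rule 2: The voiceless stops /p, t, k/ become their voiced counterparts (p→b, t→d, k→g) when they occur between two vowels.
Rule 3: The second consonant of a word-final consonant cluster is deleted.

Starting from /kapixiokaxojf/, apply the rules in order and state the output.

kapxiogaxoj

Rule 1 (high vowel syncope): /i/ is a high vowel flanked by voiceless consonants /p/ and /x/, so it deletes. /kapixiokaxojf/ → kapxiokaxojf.
Rule 2 (intervocalic voicing): /k/ is a voiceless stop between vowels /o/ and /a/, so it voices to [g]. /kapxiokaxojf/ → kapxiogaxojf.
Rule 3 (final cluster simplification): /f/ is the second consonant of a word-final cluster /jf/, so it deletes. /kapxiogaxojf/ → kapxiogaxoj.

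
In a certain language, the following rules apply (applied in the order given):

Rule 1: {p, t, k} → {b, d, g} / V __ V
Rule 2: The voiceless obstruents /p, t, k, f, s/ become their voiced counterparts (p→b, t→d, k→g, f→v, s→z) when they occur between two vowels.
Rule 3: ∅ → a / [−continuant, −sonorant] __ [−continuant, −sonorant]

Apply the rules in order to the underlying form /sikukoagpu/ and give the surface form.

sigugoagapu

Rule 1 (intervocalic voicing): /k/ is a voiceless stop between vowels /i/ and /u/, so it voices to [g]. /k/ is a voiceless stop between vowels /u/ and /o/, so it voices to [g]. /sikukoagpu/ → sigugoagpu.
Rule 2 (intervocalic voicing): no segment meets the environment; /sigugoagpu/ is unchanged.
Rule 3 (stop-cluster a-epenthesis): /g/ and /p/ form a stop–stop cluster, so [a] is inserted between them. /sigugoagpu/ → sigugoagapu.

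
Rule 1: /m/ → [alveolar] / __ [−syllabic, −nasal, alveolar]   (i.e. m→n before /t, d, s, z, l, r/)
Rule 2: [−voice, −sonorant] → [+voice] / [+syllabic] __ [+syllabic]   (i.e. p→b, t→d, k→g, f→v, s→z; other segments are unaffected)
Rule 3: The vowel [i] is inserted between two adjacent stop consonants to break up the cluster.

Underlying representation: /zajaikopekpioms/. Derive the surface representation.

zajaigobekipions

Rule 1 (nasal place assimilation): /m/ precedes the alveolar consonant /s/, so it assimilates in place to [n]. /zajaikopekpioms/ → zajaikopekpions.
Rule 2 (intervocalic voicing): /k/ is a voiceless obstruent between vowels /i/ and /o/, so it voices to [g]. /p/ is a voiceless obstruent between vowels /o/ and /e/, so it voices to [b]. /zajaikopekpions/ → zajaigobekpions.
Rule 3 (stop-cluster i-epenthesis): /k/ and /p/ form a stop–stop cluster, so [i] is inserted between them. /zajaigobekpions/ → zajaigobekipions.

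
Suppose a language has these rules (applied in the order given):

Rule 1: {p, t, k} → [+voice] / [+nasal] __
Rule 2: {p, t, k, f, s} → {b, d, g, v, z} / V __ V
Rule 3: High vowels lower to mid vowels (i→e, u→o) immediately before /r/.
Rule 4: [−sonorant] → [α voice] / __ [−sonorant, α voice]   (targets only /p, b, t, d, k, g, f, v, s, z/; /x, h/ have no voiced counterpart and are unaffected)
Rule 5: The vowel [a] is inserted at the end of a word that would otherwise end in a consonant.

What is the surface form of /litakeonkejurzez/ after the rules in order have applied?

lidageongejorzeza

Rule 1 (post-nasal voicing): /k/ is a voiceless stop immediately after the nasal /n/, so it voices to [g]. /litakeonkejurzez/ → litakeongejurzez.
Rule 2 (intervocalic voicing): /t/ is a voiceless obstruent between vowels /i/ and /a/, so it voices to [d]. /k/ is a voiceless obstruent between vowels /a/ and /e/, so it voices to [g]. /litakeongejurzez/ → lidageongejurzez.
Rule 3 (pre-rhotic lowering): /u/ is a high vowel immediately before /r/, so it lowers to [o]. /lidageongejurzez/ → lidageongejorzez.
Rule 4 (regressive voicing assimilation): no segment meets the environment; /lidageongejorzez/ is unchanged.
Rule 5 (final a-epenthesis): the form ends in the consonant /z/, so [a] is inserted word-finally. /lidageongejorzez/ → lidageongejorzeza.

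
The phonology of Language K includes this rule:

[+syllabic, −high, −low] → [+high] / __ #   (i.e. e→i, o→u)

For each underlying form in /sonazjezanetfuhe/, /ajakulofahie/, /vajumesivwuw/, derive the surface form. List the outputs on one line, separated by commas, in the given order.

sonazjezanetfuhi, ajakulofahii, vajumesivwuw

/sonazjezanetfuhe/: /e/ is a mid vowel in word-final position, so it raises to [i]. → [sonazjezanetfuhi].
/ajakulofahie/: /e/ is a mid vowel in word-final position, so it raises to [i]. → [ajakulofahii].
/vajumesivwuw/: the rule's environment is not met; surfaces unchanged as [vajumesivwuw].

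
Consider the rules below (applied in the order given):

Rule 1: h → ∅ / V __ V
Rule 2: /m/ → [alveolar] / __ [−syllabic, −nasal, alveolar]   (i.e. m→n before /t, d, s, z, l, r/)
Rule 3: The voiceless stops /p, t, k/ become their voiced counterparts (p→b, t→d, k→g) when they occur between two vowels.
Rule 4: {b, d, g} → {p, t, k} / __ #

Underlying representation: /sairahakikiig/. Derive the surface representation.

sairaagigiik

Rule 1 (intervocalic h-deletion): /h/ occurs between vowels /a/ and /a/, so it deletes. /sairahakikiig/ → sairaakikiig.
Rule 2 (nasal place assimilation): no segment meets the environment; /sairaakikiig/ is unchanged.
Rule 3 (intervocalic voicing): /k/ is a voiceless stop between vowels /a/ and /i/, so it voices to [g]. /k/ is a voiceless stop between vowels /i/ and /i/, so it voices to [g]. /sairaakikiig/ → sairaagigiig.
Rule 4 (final devoicing): /g/ is a voiced stop in word-final position, so it devoices to [k]. /sairaagigiig/ → sairaagigiik.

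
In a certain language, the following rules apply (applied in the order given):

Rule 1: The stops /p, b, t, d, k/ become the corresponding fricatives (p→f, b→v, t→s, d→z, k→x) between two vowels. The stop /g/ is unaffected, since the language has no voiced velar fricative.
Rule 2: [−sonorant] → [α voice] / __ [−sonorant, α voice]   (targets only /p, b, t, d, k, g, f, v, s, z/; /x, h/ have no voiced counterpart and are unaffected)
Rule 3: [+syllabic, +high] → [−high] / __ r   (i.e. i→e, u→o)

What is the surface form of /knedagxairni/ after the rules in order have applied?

Rule 1 (intervocalic spirantization): /d/ is a stop between vowels /e/ and /a/, so it spirantizes to the fricative [z]. /knedagxairni/ → knezagxairni.
Rule 2 (regressive voicing assimilation): /g/ precedes the voiceless obstruent /x/, so it devoices to [k] by assimilation. /knezagxairni/ → knezakxairni.
Rule 3 (pre-rhotic lowering): /i/ is a high vowel immediately before /r/, so it lowers to [e]. /knezakxairni/ → knezakxaerni.

knezakxaerni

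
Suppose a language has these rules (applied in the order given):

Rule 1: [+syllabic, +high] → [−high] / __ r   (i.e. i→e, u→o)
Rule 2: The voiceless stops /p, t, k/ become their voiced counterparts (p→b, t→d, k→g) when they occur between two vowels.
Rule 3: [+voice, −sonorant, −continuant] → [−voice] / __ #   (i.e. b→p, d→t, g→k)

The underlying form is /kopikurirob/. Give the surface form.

kobigorerop

Rule 1 (pre-rhotic lowering): /u/ is a high vowel immediately before /r/, so it lowers to [o]. /i/ is a high vowel immediately before /r/, so it lowers to [e]. /kopikurirob/ → kopikorerob.
Rule 2 (intervocalic voicing): /p/ is a voiceless stop between vowels /o/ and /i/, so it voices to [b]. /k/ is a voiceless stop between vowels /i/ and /o/, so it voices to [g]. /kopikorerob/ → kobigorerob.
Rule 3 (final devoicing): /b/ is a voiced stop in word-final position, so it devoices to [p]. /kobigorerob/ → kobigorerop.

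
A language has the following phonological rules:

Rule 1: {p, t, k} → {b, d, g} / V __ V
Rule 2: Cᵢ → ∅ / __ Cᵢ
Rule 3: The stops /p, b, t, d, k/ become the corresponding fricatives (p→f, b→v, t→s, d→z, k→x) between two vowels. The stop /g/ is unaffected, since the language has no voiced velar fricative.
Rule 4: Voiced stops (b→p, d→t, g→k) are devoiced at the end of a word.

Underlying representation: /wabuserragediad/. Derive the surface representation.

wavuserageziat

Rule 1 (intervocalic voicing): no segment meets the environment; /wabuserragediad/ is unchanged.
Rule 2 (degemination): /rr/ is a geminate; the first /r/ deletes. /wabuserragediad/ → wabuseragediad.
Rule 3 (intervocalic spirantization): /b/ is a stop between vowels /a/ and /u/, so it spirantizes to the fricative [v]. /d/ is a stop between vowels /e/ and /i/, so it spirantizes to the fricative [z]. /wabuseragediad/ → wavuserageziad.
Rule 4 (final devoicing): /d/ is a voiced stop in word-final position, so it devoices to [t]. /wavuserageziad/ → wavuserageziat.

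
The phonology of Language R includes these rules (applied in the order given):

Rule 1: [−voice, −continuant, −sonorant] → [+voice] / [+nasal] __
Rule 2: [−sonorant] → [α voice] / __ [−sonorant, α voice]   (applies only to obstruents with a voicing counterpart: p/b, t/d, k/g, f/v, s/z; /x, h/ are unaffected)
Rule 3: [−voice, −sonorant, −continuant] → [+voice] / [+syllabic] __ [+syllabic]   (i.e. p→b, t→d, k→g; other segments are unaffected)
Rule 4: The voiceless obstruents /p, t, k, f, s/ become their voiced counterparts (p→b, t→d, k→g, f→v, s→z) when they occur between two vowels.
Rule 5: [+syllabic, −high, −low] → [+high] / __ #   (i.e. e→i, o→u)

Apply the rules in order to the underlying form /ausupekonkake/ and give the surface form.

Rule 1 (post-nasal voicing): /k/ is a voiceless stop immediately after the nasal /n/, so it voices to [g]. /ausupekonkake/ → ausupekongake.
Rule 2 (regressive voicing assimilation): no segment meets the environment; /ausupekongake/ is unchanged.
Rule 3 (intervocalic voicing): /p/ is a voiceless stop between vowels /u/ and /e/, so it voices to [b]. /k/ is a voiceless stop between vowels /e/ and /o/, so it voices to [g]. /k/ is a voiceless stop between vowels /a/ and /e/, so it voices to [g]. /ausupekongake/ → ausubegongage.
Rule 4 (intervocalic voicing): /s/ is a voiceless obstruent between vowels /u/ and /u/, so it voices to [z]. /ausubegongage/ → auzubegongage.
Rule 5 (final vowel raising): /e/ is a mid vowel in word-final position, so it raises to [i]. /auzubegongage/ → auzubegongagi.

auzubegongagi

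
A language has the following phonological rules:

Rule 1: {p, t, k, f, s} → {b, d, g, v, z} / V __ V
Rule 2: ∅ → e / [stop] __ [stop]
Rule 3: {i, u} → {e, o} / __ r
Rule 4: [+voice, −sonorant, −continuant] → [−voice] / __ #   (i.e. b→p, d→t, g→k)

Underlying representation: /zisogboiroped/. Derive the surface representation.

zizogeboerobet

Rule 1 (intervocalic voicing): /s/ is a voiceless obstruent between vowels /i/ and /o/, so it voices to [z]. /p/ is a voiceless obstruent between vowels /o/ and /e/, so it voices to [b]. /zisogboiroped/ → zizogboirobed.
Rule 2 (stop-cluster e-epenthesis): /g/ and /b/ form a stop–stop cluster, so [e] is inserted between them. /zizogboirobed/ → zizogeboirobed.
Rule 3 (pre-rhotic lowering): /i/ is a high vowel immediately before /r/, so it lowers to [e]. /zizogeboirobed/ → zizogeboerobed.
Rule 4 (final devoicing): /d/ is a voiced stop in word-final position, so it devoices to [t]. /zizogeboerobed/ → zizogeboerobet.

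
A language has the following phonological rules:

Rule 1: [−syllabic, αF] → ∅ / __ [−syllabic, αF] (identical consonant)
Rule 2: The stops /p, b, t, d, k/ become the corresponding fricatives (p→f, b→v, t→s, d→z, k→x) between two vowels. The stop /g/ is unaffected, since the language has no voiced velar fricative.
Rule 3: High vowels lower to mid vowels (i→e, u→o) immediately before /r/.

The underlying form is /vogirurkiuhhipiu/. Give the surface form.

vogerorkiuhifiu

Rule 1 (degemination): /hh/ is a geminate; the first /h/ deletes. /vogirurkiuhhipiu/ → vogirurkiuhipiu.
Rule 2 (intervocalic spirantization): /p/ is a stop between vowels /i/ and /i/, so it spirantizes to the fricative [f]. /vogirurkiuhipiu/ → vogirurkiuhifiu.
Rule 3 (pre-rhotic lowering): /i/ is a high vowel immediately before /r/, so it lowers to [e]. /u/ is a high vowel immediately before /r/, so it lowers to [o]. /vogirurkiuhifiu/ → vogerorkiuhifiu.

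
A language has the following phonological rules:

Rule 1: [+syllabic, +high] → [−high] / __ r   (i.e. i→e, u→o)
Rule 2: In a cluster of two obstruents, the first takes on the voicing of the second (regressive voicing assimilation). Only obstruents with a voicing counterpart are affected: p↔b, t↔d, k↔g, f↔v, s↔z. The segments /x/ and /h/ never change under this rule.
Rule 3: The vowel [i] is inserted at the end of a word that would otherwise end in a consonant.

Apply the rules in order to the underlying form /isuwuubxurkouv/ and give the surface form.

isuwuupxorkouvi

Rule 1 (pre-rhotic lowering): /u/ is a high vowel immediately before /r/, so it lowers to [o]. /isuwuubxurkouv/ → isuwuubxorkouv.
Rule 2 (regressive voicing assimilation): /b/ precedes the voiceless obstruent /x/, so it devoices to [p] by assimilation. /isuwuubxorkouv/ → isuwuupxorkouv.
Rule 3 (final i-epenthesis): the form ends in the consonant /v/, so [i] is inserted word-finally. /isuwuupxorkouv/ → isuwuupxorkouvi.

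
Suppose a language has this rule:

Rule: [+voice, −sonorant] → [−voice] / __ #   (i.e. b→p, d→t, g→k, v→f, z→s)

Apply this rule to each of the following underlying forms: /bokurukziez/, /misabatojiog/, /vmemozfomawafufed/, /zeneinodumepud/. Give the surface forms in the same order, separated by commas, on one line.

bokurukzies, misabatojiok, vmemozfomawafufet, zeneinodumeput

/bokurukziez/: /z/ is a voiced obstruent in word-final position, so it devoices to [s]. → [bokurukzies].
/misabatojiog/: /g/ is a voiced obstruent in word-final position, so it devoices to [k]. → [misabatojiok].
/vmemozfomawafufed/: /d/ is a voiced obstruent in word-final position, so it devoices to [t]. → [vmemozfomawafufet].
/zeneinodumepud/: /d/ is a voiced obstruent in word-final position, so it devoices to [t]. → [zeneinodumeput].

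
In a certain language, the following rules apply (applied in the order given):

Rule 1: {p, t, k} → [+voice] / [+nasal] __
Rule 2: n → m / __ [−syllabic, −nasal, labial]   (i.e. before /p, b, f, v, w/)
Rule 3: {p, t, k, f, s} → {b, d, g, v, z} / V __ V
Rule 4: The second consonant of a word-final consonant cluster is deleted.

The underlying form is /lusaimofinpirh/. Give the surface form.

luzaimovimbir

Rule 1 (post-nasal voicing): /p/ is a voiceless stop immediately after the nasal /n/, so it voices to [b]. /lusaimofinpirh/ → lusaimofinbirh.
Rule 2 (nasal place assimilation): /n/ precedes the labial consonant /b/, so it assimilates in place to [m]. /lusaimofinbirh/ → lusaimofimbirh.
Rule 3 (intervocalic voicing): /s/ is a voiceless obstruent between vowels /u/ and /a/, so it voices to [z]. /f/ is a voiceless obstruent between vowels /o/ and /i/, so it voices to [v]. /lusaimofimbirh/ → luzaimovimbirh.
Rule 4 (final cluster simplification): /h/ is the second consonant of a word-final cluster /rh/, so it deletes. /luzaimovimbirh/ → luzaimovimbir.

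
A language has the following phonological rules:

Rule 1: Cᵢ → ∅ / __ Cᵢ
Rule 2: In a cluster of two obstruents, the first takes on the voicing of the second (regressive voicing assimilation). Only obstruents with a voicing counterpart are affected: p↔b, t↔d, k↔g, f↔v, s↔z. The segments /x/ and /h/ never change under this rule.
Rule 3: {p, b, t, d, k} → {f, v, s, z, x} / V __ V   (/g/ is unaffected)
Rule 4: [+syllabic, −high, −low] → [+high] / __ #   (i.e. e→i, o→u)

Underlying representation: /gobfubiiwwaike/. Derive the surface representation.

gopfuviiwaixi

Rule 1 (degemination): /ww/ is a geminate; the first /w/ deletes. /gobfubiiwwaike/ → gobfubiiwaike.
Rule 2 (regressive voicing assimilation): /b/ precedes the voiceless obstruent /f/, so it devoices to [p] by assimilation. /gobfubiiwaike/ → gopfubiiwaike.
Rule 3 (intervocalic spirantization): /b/ is a stop between vowels /u/ and /i/, so it spirantizes to the fricative [v]. /k/ is a stop between vowels /i/ and /e/, so it spirantizes to the fricative [x]. /gopfubiiwaike/ → gopfuviiwaixe.
Rule 4 (final vowel raising): /e/ is a mid vowel in word-final position, so it raises to [i]. /gopfuviiwaixe/ → gopfuviiwaixi.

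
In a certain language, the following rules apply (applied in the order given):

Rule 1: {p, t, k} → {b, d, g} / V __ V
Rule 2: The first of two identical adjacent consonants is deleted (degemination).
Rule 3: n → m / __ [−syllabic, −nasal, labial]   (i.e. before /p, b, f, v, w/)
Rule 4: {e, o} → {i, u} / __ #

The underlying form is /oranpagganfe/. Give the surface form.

Rule 1 (intervocalic voicing): no segment meets the environment; /oranpagganfe/ is unchanged.
Rule 2 (degemination): /gg/ is a geminate; the first /g/ deletes. /oranpagganfe/ → oranpaganfe.
Rule 3 (nasal place assimilation): /n/ precedes the labial consonant /p/, so it assimilates in place to [m]. /n/ precedes the labial consonant /f/, so it assimilates in place to [m]. /oranpaganfe/ → orampagamfe.
Rule 4 (final vowel raising): /e/ is a mid vowel in word-final position, so it raises to [i]. /orampagamfe/ → orampagamfi.

orampagamfi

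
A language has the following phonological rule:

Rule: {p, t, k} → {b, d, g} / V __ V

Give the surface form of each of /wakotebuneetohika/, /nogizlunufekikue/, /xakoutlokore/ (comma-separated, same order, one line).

/wakotebuneetohika/: /k/ is a voiceless stop between vowels /a/ and /o/, so it voices to [g]. /t/ is a voiceless stop between vowels /o/ and /e/, so it voices to [d]. /t/ is a voiceless stop between vowels /e/ and /o/, so it voices to [d]. /k/ is a voiceless stop between vowels /i/ and /a/, so it voices to [g]. → [wagodebuneedohiga].
/nogizlunufekikue/: /k/ is a voiceless stop between vowels /e/ and /i/, so it voices to [g]. /k/ is a voiceless stop between vowels /i/ and /u/, so it voices to [g]. → [nogizlunufegigue].
/xakoutlokore/: /k/ is a voiceless stop between vowels /a/ and /o/, so it voices to [g]. /k/ is a voiceless stop between vowels /o/ and /o/, so it voices to [g]. → [xagoutlogore].

wagodebuneedohiga, nogizlunufegigue, xagoutlogore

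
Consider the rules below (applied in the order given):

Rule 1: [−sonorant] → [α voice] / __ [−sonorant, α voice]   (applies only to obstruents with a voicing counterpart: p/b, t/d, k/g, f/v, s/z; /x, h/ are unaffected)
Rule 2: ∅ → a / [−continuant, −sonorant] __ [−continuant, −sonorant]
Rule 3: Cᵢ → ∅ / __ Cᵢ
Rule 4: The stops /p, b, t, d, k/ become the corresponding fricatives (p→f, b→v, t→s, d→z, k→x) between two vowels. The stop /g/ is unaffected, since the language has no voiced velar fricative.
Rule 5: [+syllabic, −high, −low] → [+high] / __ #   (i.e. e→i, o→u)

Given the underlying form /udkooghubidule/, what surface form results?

Rule 1 (regressive voicing assimilation): /d/ precedes the voiceless obstruent /k/, so it devoices to [t] by assimilation. /g/ precedes the voiceless obstruent /h/, so it devoices to [k] by assimilation. /udkooghubidule/ → utkookhubidule.
Rule 2 (stop-cluster a-epenthesis): /t/ and /k/ form a stop–stop cluster, so [a] is inserted between them. /utkookhubidule/ → utakookhubidule.
Rule 3 (degemination): no segment meets the environment; /utakookhubidule/ is unchanged.
Rule 4 (intervocalic spirantization): /t/ is a stop between vowels /u/ and /a/, so it spirantizes to the fricative [s]. /k/ is a stop between vowels /a/ and /o/, so it spirantizes to the fricative [x]. /b/ is a stop between vowels /u/ and /i/, so it spirantizes to the fricative [v]. /d/ is a stop between vowels /i/ and /u/, so it spirantizes to the fricative [z]. /utakookhubidule/ → usaxookhuvizule.
Rule 5 (final vowel raising): /e/ is a mid vowel in word-final position, so it raises to [i]. /usaxookhuvizule/ → usaxookhuvizuli.

usaxookhuvizuli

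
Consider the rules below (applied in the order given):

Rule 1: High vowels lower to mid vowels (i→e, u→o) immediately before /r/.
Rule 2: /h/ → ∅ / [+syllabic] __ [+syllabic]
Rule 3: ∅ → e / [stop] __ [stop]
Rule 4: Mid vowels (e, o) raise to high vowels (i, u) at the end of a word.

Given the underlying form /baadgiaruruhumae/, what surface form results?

baadegiaroruumai

Rule 1 (pre-rhotic lowering): /u/ is a high vowel immediately before /r/, so it lowers to [o]. /baadgiaruruhumae/ → baadgiaroruhumae.
Rule 2 (intervocalic h-deletion): /h/ occurs between vowels /u/ and /u/, so it deletes. /baadgiaroruhumae/ → baadgiaroruumae.
Rule 3 (stop-cluster e-epenthesis): /d/ and /g/ form a stop–stop cluster, so [e] is inserted between them. /baadgiaroruumae/ → baadegiaroruumae.
Rule 4 (final vowel raising): /e/ is a mid vowel in word-final position, so it raises to [i]. /baadegiaroruumae/ → baadegiaroruumai.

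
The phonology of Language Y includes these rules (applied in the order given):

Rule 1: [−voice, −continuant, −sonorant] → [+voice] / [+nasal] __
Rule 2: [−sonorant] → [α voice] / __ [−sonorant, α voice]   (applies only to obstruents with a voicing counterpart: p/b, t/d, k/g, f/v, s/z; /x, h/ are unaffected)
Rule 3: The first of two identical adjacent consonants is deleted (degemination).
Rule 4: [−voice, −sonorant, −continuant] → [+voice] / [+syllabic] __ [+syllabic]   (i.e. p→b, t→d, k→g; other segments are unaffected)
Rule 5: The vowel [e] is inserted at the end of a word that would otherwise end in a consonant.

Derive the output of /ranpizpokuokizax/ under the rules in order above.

Rule 1 (post-nasal voicing): /p/ is a voiceless stop immediately after the nasal /n/, so it voices to [b]. /ranpizpokuokizax/ → ranbizpokuokizax.
Rule 2 (regressive voicing assimilation): /z/ precedes the voiceless obstruent /p/, so it devoices to [s] by assimilation. /ranbizpokuokizax/ → ranbispokuokizax.
Rule 3 (degemination): no segment meets the environment; /ranbispokuokizax/ is unchanged.
Rule 4 (intervocalic voicing): /k/ is a voiceless stop between vowels /o/ and /u/, so it voices to [g]. /k/ is a voiceless stop between vowels /o/ and /i/, so it voices to [g]. /ranbispokuokizax/ → ranbispoguogizax.
Rule 5 (final e-epenthesis): the form ends in the consonant /x/, so [e] is inserted word-finally. /ranbispoguogizax/ → ranbispoguogizaxe.

ranbispoguogizaxe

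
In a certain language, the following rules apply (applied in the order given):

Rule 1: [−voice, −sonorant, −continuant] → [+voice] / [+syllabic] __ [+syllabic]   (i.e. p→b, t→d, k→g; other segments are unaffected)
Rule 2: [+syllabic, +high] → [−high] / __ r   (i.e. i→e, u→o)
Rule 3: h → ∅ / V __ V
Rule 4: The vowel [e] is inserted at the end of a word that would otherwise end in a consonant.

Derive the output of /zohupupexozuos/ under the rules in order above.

zoububexozuose

Rule 1 (intervocalic voicing): /p/ is a voiceless stop between vowels /u/ and /u/, so it voices to [b]. /p/ is a voiceless stop between vowels /u/ and /e/, so it voices to [b]. /zohupupexozuos/ → zohububexozuos.
Rule 2 (pre-rhotic lowering): no segment meets the environment; /zohububexozuos/ is unchanged.
Rule 3 (intervocalic h-deletion): /h/ occurs between vowels /o/ and /u/, so it deletes. /zohububexozuos/ → zoububexozuos.
Rule 4 (final e-epenthesis): the form ends in the consonant /s/, so [e] is inserted word-finally. /zoububexozuos/ → zoububexozuose.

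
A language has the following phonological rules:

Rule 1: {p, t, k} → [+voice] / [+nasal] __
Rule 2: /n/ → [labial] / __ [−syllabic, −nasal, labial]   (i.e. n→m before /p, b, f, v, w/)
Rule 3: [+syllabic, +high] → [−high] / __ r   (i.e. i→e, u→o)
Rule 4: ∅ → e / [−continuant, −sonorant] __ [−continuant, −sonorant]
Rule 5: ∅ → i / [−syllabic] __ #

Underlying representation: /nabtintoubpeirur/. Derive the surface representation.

Rule 1 (post-nasal voicing): /t/ is a voiceless stop immediately after the nasal /n/, so it voices to [d]. /nabtintoubpeirur/ → nabtindoubpeirur.
Rule 2 (nasal place assimilation): no segment meets the environment; /nabtindoubpeirur/ is unchanged.
Rule 3 (pre-rhotic lowering): /i/ is a high vowel immediately before /r/, so it lowers to [e]. /u/ is a high vowel immediately before /r/, so it lowers to [o]. /nabtindoubpeirur/ → nabtindoubpeeror.
Rule 4 (stop-cluster e-epenthesis): /b/ and /t/ form a stop–stop cluster, so [e] is inserted between them. /b/ and /p/ form a stop–stop cluster, so [e] is inserted between them. /nabtindoubpeeror/ → nabetindoubepeeror.
Rule 5 (final i-epenthesis): the form ends in the consonant /r/, so [i] is inserted word-finally. /nabetindoubepeeror/ → nabetindoubepeerori.

nabetindoubepeerori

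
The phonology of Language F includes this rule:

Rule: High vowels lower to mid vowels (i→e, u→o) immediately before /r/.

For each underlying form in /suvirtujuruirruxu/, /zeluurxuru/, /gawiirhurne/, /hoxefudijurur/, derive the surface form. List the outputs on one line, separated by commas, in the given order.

/suvirtujuruirruxu/: /i/ is a high vowel immediately before /r/, so it lowers to [e]. /u/ is a high vowel immediately before /r/, so it lowers to [o]. /i/ is a high vowel immediately before /r/, so it lowers to [e]. → [suvertujoruerruxu].
/zeluurxuru/: /u/ is a high vowel immediately before /r/, so it lowers to [o]. /u/ is a high vowel immediately before /r/, so it lowers to [o]. → [zeluorxoru].
/gawiirhurne/: /i/ is a high vowel immediately before /r/, so it lowers to [e]. /u/ is a high vowel immediately before /r/, so it lowers to [o]. → [gawierhorne].
/hoxefudijurur/: /u/ is a high vowel immediately before /r/, so it lowers to [o]. /u/ is a high vowel immediately before /r/, so it lowers to [o]. → [hoxefudijoror].

suvertujoruerruxu, zeluorxoru, gawierhorne, hoxefudijoror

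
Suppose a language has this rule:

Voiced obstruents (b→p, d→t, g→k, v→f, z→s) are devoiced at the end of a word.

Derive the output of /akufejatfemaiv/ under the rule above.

/v/ is a voiced obstruent in word-final position, so it devoices to [f].
Surface form: [akufejatfemaif].

akufejatfemaif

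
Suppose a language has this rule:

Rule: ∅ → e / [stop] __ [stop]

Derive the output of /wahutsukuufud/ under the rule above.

wahutsukuufud

No segment of /wahutsukuufud/ meets the structural description of the rule, so the form surfaces unchanged.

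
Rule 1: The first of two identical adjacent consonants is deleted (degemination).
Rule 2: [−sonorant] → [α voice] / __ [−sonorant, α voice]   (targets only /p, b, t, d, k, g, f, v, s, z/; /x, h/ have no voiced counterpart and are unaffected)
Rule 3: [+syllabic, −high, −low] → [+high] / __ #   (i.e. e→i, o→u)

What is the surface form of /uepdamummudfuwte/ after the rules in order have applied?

uebdamumutfuwti

Rule 1 (degemination): /mm/ is a geminate; the first /m/ deletes. /uepdamummudfuwte/ → uepdamumudfuwte.
Rule 2 (regressive voicing assimilation): /p/ precedes the voiced obstruent /d/, so it voices to [b] by assimilation. /d/ precedes the voiceless obstruent /f/, so it devoices to [t] by assimilation. /uepdamumudfuwte/ → uebdamumutfuwte.
Rule 3 (final vowel raising): /e/ is a mid vowel in word-final position, so it raises to [i]. /uebdamumutfuwte/ → uebdamumutfuwti.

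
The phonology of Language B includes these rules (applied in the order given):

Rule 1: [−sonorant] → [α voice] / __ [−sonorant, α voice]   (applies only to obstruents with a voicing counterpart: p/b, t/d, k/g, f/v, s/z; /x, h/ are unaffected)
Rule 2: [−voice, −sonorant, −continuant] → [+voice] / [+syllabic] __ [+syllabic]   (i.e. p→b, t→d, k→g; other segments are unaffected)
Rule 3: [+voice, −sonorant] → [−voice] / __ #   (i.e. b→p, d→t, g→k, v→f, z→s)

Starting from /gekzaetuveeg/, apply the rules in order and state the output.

gegzaeduveek

Rule 1 (regressive voicing assimilation): /k/ precedes the voiced obstruent /z/, so it voices to [g] by assimilation. /gekzaetuveeg/ → gegzaetuveeg.
Rule 2 (intervocalic voicing): /t/ is a voiceless stop between vowels /e/ and /u/, so it voices to [d]. /gegzaetuveeg/ → gegzaeduveeg.
Rule 3 (final devoicing): /g/ is a voiced obstruent in word-final position, so it devoices to [k]. /gegzaeduveeg/ → gegzaeduveek.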